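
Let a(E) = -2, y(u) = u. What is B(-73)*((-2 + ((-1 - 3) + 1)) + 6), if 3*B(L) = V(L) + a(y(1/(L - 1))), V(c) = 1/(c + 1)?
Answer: -145/216 ≈ -0.67130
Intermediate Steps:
V(c) = 1/(1 + c)
B(L) = -2/3 + 1/(3*(1 + L)) (B(L) = (1/(1 + L) - 2)/3 = (-2 + 1/(1 + L))/3 = -2/3 + 1/(3*(1 + L)))
B(-73)*((-2 + ((-1 - 3) + 1)) + 6) = ((-1 - 2*(-73))/(3*(1 - 73)))*((-2 + ((-1 - 3) + 1)) + 6) = ((1/3)*(-1 + 146)/(-72))*((-2 + (-4 + 1)) + 6) = ((1/3)*(-1/72)*145)*((-2 - 3) + 6) = -145*(-5 + 6)/216 = -145/216*1 = -145/216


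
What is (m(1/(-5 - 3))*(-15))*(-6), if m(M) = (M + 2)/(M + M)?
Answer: -675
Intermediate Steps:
m(M) = (2 + M)/(2*M) (m(M) = (2 + M)/((2*M)) = (2 + M)*(1/(2*M)) = (2 + M)/(2*M))
(m(1/(-5 - 3))*(-15))*(-6) = (((2 + 1/(-5 - 3))/(2*(1/(-5 - 3))))*(-15))*(-6) = (((2 + 1/(-8))/(2*(1/(-8))))*(-15))*(-6) = (((2 - 1/8)/(2*(-1/8)))*(-15))*(-6) = (((1/2)*(-8)*(15/8))*(-15))*(-6) = -15/2*(-15)*(-6) = (225/2)*(-6) = -675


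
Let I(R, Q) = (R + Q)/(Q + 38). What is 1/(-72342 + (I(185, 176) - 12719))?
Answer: -214/18202693 ≈ -1.1757e-5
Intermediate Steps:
I(R, Q) = (Q + R)/(38 + Q)
1/(-72342 + (I(185, 176) - 12719)) = 1/(-72342 + ((176 + 185)/(38 + 176) - 12719)) = 1/(-72342 + (361/214 - 12719)) = 1/(-72342 - 2721505/214) = 1/(-18202693/214) = -214/18202693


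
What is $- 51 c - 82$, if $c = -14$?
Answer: $632$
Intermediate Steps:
$- 51 c - 82 = \left(-51\right) \left(-14\right) - 82 = 714 - 82 = 632$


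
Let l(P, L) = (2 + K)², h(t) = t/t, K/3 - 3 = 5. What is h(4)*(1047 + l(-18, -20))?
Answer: 1723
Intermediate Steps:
K = 24 (K = 9 + 3*5 = 9 + 15 = 24)
h(t) = 1
l(P, L) = 676 (l(P, L) = (2 + 24)² = 26² = 676)
h(4)*(1047 + l(-18, -20)) = 1*(1047 + 676) = 1*1723 = 1723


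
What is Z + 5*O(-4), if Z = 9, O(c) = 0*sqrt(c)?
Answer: 9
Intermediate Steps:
O(c) = 0
Z + 5*O(-4) = 9 + 5*0 = 9 + 0 = 9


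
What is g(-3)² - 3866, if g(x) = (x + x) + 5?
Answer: -3865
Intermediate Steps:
g(x) = 5 + 2*x (g(x) = 2*x + 5 = 5 + 2*x)
g(-3)² - 3866 = (5 + 2*(-3))² - 3866 = (5 - 6)² - 3866 = (-1)² - 3866 = 1 - 3866 = -3865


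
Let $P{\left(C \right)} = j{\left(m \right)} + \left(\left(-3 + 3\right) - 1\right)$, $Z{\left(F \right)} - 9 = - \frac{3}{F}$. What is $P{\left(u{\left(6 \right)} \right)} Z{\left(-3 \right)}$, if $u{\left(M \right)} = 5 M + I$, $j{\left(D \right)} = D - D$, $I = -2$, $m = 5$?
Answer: $-10$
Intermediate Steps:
$Z{\left(F \right)} = 9 - \frac{3}{F}$
$j{\left(D \right)} = 0$
$u{\left(M \right)} = -2 + 5 M$ ($u{\left(M \right)} = 5 M - 2 = -2 + 5 M$)
$P{\left(C \right)} = -1$ ($P{\left(C \right)} = 0 + \left(\left(-3 + 3\right) - 1\right) = 0 + \left(0 - 1\right) = 0 - 1 = -1$)
$P{\left(u{\left(6 \right)} \right)} Z{\left(-3 \right)} = - (9 - \frac{3}{-3}) = - (9 - -1) = - (9 + 1) = \left(-1\right) 10 = -10$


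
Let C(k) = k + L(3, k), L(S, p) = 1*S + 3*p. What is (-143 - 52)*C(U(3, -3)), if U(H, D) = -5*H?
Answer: 11115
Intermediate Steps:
L(S, p) = S + 3*p
C(k) = 3 + 4*k (C(k) = k + (3 + 3*k) = 3 + 4*k)
(-143 - 52)*C(U(3, -3)) = (-143 - 52)*(3 + 4*(-5*3)) = -195*(3 + 4*(-15)) = -195*(3 - 60) = -195*(-57) = 11115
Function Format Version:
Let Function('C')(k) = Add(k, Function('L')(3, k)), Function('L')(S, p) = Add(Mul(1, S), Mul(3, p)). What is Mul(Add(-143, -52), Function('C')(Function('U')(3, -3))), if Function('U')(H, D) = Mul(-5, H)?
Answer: 11115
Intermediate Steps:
Function('L')(S, p) = Add(S, Mul(3, p))
Function('C')(k) = Add(3, Mul(4, k)) (Function('C')(k) = Add(k, Add(3, Mul(3, k))) = Add(3, Mul(4, k)))
Mul(Add(-143, -52), Function('C')(Function('U')(3, -3))) = Mul(Add(-143, -52), Add(3, Mul(4, Mul(-5, 3)))) = Mul(-195, Add(3, Mul(4, -15))) = Mul(-195, Add(3, -60)) = Mul(-195, -57) = 11115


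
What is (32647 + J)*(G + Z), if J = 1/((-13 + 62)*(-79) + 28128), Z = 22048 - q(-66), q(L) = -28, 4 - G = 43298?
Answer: -16802922065040/24257 ≈ -6.9270e+8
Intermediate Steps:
G = -43294 (G = 4 - 1*43298 = 4 - 43298 = -43294)
Z = 22076 (Z = 22048 - 1*(-28) = 22048 + 28 = 22076)
J = 1/24257 (J = 1/(49*(-79) + 28128) = 1/(-3871 + 28128) = 1/24257 ≈ 4.1225e-5)
(32647 + J)*(G + Z) = (32647 + 1/24257)*(-43294 + 22076) = (791918280/24257)*(-21218) = -16802922065040/24257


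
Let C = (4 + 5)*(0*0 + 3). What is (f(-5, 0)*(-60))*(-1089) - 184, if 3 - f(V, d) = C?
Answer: -1568344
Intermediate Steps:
C = 27 (C = 9*(0 + 3) = 9*3 = 27)
f(V, d) = -24 (f(V, d) = 3 - 1*27 = 3 - 27 = -24)
(f(-5, 0)*(-60))*(-1089) - 184 = -24*(-60)*(-1089) - 184 = 1440*(-1089) - 184 = -1568160 - 184 = -1568344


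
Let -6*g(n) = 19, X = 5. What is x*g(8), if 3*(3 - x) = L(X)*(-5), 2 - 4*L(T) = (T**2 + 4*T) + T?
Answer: 323/6 ≈ 53.833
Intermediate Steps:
g(n) = -19/6 (g(n) = -1/6*19 = -19/6)
L(T) = 1/2 - 5*T/4 - T**2/4 (L(T) = 1/2 - ((T**2 + 4*T) + T)/4 = 1/2 - (T**2 + 5*T)/4 = 1/2 + (-5*T/4 - T**2/4) = 1/2 - 5*T/4 - T**2/4)
x = -17 (x = 3 - (1/2 - 5/4*5 - 1/4*5**2)*(-5)/3 = 3 - (1/2 - 25/4 - 1/4*25)*(-5)/3 = 3 - (1/2 - 25/4 - 25/4)*(-5)/3 = 3 - (-4)*(-5) = 3 - 1/3*60 = 3 - 20 = -17)
x*g(8) = -17*(-19/6) = 323/6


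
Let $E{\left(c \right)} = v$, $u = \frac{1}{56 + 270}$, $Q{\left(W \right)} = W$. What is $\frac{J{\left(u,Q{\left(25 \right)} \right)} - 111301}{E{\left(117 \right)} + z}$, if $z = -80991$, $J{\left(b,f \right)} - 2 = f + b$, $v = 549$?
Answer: $\frac{36275323}{26224092} \approx 1.3833$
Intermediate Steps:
$u = \frac{1}{326} \approx 0.0030675$
$E{\left(c \right)} = 549$
$J{\left(b,f \right)} = 2 + b + f$ ($J{\left(b,f \right)} = 2 + \left(f + b\right) = 2 + \left(b + f\right) = 2 + b + f$)
$\frac{J{\left(u,Q{\left(25 \right)} \right)} - 111301}{E{\left(117 \right)} + z} = \frac{\left(2 + \frac{1}{326} + 25\right) - 111301}{549 - 80991} = \frac{\frac{8803}{326} - 111301}{-80442} = \left(- \frac{36275323}{326}\right) \left(- \frac{1}{80442}\right) = \frac{36275323}{26224092}$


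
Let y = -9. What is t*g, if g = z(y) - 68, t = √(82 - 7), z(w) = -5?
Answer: -365*√3 ≈ -632.20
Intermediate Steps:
t = 5*√3 (t = √75 = 5*√3 ≈ 8.6602)
g = -73 (g = -5 - 68 = -73)
t*g = (5*√3)*(-73) = -365*√3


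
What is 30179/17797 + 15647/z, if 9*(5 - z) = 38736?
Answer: -148730138/76509303 ≈ -1.9439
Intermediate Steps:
z = -4299 (z = 5 - 1/9*38736 = 5 - 4304 = -4299)
30179/17797 + 15647/z = 30179/17797 + 15647/(-4299) = 30179*(1/17797) + 15647*(-1/4299) = 30179/17797 - 15647/4299 = -148730138/76509303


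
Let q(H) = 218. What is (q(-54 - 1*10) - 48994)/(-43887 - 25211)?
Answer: 24388/34549 ≈ 0.70590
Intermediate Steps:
(q(-54 - 1*10) - 48994)/(-43887 - 25211) = (218 - 48994)/(-43887 - 25211) = -48776/(-69098) = -48776*(-1/69098) = 24388/34549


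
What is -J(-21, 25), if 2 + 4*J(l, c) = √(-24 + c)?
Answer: ¼ ≈ 0.25000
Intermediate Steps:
J(l, c) = -½ + √(-24 + c)/4
-J(-21, 25) = -(-½ + √(-24 + 25)/4) = -(-½ + √1/4) = -(-½ + (¼)*1) = -(-½ + ¼) = -1*(-¼) = ¼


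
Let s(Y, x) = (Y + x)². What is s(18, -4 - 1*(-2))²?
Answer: 65536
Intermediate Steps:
s(18, -4 - 1*(-2))² = ((18 + (-4 - 1*(-2)))²)² = ((18 + (-4 + 2))²)² = ((18 - 2)²)² = (16²)² = 256² = 65536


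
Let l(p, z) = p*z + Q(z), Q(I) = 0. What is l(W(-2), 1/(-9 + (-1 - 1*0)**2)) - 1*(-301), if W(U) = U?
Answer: 1205/4 ≈ 301.25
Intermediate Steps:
l(p, z) = p*z (l(p, z) = p*z + 0 = p*z)
l(W(-2), 1/(-9 + (-1 - 1*0)**2)) - 1*(-301) = -2/(-9 + (-1 - 1*0)**2) - 1*(-301) = -2/(-9 + (-1 + 0)**2) + 301 = -2/(-9 + (-1)**2) + 301 = -2/(-9 + 1) + 301 = -2/(-8) + 301 = -2*(-1/8) + 301 = 1/4 + 301 = 1205/4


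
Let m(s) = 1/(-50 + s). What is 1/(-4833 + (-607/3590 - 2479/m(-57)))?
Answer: 3590/934907193 ≈ 3.8400e-6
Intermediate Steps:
1/(-4833 + (-607/3590 - 2479/m(-57))) = 1/(-4833 + (-607/3590 - 2479/(1/(-50 - 57)))) = 1/(-4833 + (-607*1/3590 - 2479/(1/(-107)))) = 1/(-4833 + (-607/3590 - 2479/(-1/107))) = 1/(-4833 + (-607/3590 - 2479*(-107))) = 1/(-4833 + (-607/3590 + 265253)) = 1/(-4833 + 952257663/3590) = 1/(934907193/3590) = 3590/934907193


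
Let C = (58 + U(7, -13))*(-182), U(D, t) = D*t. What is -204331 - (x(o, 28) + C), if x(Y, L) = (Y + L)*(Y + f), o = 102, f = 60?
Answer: -231397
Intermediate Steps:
x(Y, L) = (60 + Y)*(L + Y) (x(Y, L) = (Y + L)*(Y + 60) = (L + Y)*(60 + Y) = (60 + Y)*(L + Y))
C = 6006 (C = (58 + 7*(-13))*(-182) = (58 - 91)*(-182) = -33*(-182) = 6006)
-204331 - (x(o, 28) + C) = -204331 - ((102² + 60*28 + 60*102 + 28*102) + 6006) = -204331 - ((10404 + 1680 + 6120 + 2856) + 6006) = -204331 - (21060 + 6006) = -204331 - 1*27066 = -204331 - 27066 = -231397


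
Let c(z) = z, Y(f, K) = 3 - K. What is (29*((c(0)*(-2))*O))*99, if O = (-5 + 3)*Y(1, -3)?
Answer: 0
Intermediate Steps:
O = -12 (O = (-5 + 3)*(3 - 1*(-3)) = -2*(3 + 3) = -2*6 = -12)
(29*((c(0)*(-2))*O))*99 = (29*((0*(-2))*(-12)))*99 = (29*(0*(-12)))*99 = (29*0)*99 = 0*99 = 0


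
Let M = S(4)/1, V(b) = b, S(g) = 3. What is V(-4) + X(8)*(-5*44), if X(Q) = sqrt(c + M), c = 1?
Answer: -444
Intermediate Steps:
M = 3 (M = 3/1 = 3*1 = 3)
X(Q) = 2 (X(Q) = sqrt(1 + 3) = sqrt(4) = 2)
V(-4) + X(8)*(-5*44) = -4 + 2*(-5*44) = -4 + 2*(-220) = -4 - 440 = -444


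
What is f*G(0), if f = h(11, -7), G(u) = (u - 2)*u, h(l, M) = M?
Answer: 0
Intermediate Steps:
G(u) = u*(-2 + u) (G(u) = (-2 + u)*u = u*(-2 + u))
f = -7
f*G(0) = -0*(-2 + 0) = -0*(-2) = -7*0 = 0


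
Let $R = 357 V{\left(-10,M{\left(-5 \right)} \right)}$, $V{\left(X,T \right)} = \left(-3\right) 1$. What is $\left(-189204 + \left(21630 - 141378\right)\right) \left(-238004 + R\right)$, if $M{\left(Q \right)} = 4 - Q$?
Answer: $73862699400$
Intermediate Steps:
$V{\left(X,T \right)} = -3$
$R = -1071$ ($R = 357 \left(-3\right) = -1071$)
$\left(-189204 + \left(21630 - 141378\right)\right) \left(-238004 + R\right) = \left(-189204 + \left(21630 - 141378\right)\right) \left(-238004 - 1071\right) = \left(-189204 + \left(21630 - 141378\right)\right) \left(-239075\right) = \left(-189204 - 119748\right) \left(-239075\right) = \left(-308952\right) \left(-239075\right) = 73862699400$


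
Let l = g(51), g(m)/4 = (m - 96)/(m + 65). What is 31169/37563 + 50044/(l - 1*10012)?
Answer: -45463020971/10908032259 ≈ -4.1678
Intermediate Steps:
g(m) = 4*(-96 + m)/(65 + m) (g(m) = 4*((m - 96)/(m + 65)) = 4*((-96 + m)/(65 + m)) = 4*(-96 + m)/(65 + m))
l = -45/29 (l = 4*(-96 + 51)/(65 + 51) = 4*(-45)/116 = 4*(1/116)*(-45) = -45/29 ≈ -1.5517)
31169/37563 + 50044/(l - 1*10012) = 31169/37563 + 50044/(-45/29 - 1*10012) = 31169*(1/37563) + 50044/(-45/29 - 10012) = 31169/37563 + 50044/(-290393/29) = 31169/37563 + 50044*(-29/290393) = 31169/37563 - 1451276/290393 = -45463020971/10908032259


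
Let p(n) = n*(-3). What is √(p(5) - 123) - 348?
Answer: -348 + I*√138 ≈ -348.0 + 11.747*I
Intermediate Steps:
p(n) = -3*n
√(p(5) - 123) - 348 = √(-3*5 - 123) - 348 = √(-15 - 123) - 348 = √(-138) - 348 = I*√138 - 348 = -348 + I*√138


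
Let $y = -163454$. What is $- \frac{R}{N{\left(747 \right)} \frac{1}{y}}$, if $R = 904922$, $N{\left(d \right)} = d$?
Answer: $\frac{147913120588}{747} \approx 1.9801 \cdot 10^{8}$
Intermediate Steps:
$- \frac{R}{N{\left(747 \right)} \frac{1}{y}} = - \frac{904922}{747 \frac{1}{-163454}} = - \frac{904922}{747 \left(- \frac{1}{163454}\right)} = - \frac{904922}{- \frac{747}{163454}} = - \frac{904922 \left(-163454\right)}{747} = \left(-1\right) \left(- \frac{147913120588}{747}\right) = \frac{147913120588}{747}$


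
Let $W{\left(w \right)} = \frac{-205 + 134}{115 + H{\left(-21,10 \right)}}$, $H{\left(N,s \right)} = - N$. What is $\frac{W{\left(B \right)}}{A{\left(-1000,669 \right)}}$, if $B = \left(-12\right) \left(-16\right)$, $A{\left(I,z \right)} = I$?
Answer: $\frac{71}{136000} \approx 0.00052206$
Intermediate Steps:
$B = 192$
$W{\left(w \right)} = - \frac{71}{136}$ ($W{\left(w \right)} = \frac{-205 + 134}{115 - -21} = - \frac{71}{115 + 21} = - \frac{71}{136}$)
$\frac{W{\left(B \right)}}{A{\left(-1000,669 \right)}} = - \frac{71}{136 \left(-1000\right)} = \left(- \frac{71}{136}\right) \left(- \frac{1}{1000}\right) = \frac{71}{136000}$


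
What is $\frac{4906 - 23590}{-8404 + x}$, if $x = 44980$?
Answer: $- \frac{519}{1016} \approx -0.51083$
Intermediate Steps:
$\frac{4906 - 23590}{-8404 + x} = \frac{4906 - 23590}{-8404 + 44980} = - \frac{18684}{36576} = \left(-18684\right) \frac{1}{36576} = - \frac{519}{1016}$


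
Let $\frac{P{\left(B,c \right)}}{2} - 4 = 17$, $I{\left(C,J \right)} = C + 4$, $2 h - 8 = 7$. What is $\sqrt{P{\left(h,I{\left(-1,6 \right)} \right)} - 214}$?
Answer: $2 i \sqrt{43} \approx 13.115 i$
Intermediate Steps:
$h = \frac{15}{2}$ ($h = 4 + \frac{1}{2} \cdot 7 = 4 + \frac{7}{2} = \frac{15}{2} \approx 7.5$)
$I{\left(C,J \right)} = 4 + C$
$P{\left(B,c \right)} = 42$ ($P{\left(B,c \right)} = 8 + 2 \cdot 17 = 8 + 34 = 42$)
$\sqrt{P{\left(h,I{\left(-1,6 \right)} \right)} - 214} = \sqrt{42 - 214} = \sqrt{-172} = 2 i \sqrt{43}$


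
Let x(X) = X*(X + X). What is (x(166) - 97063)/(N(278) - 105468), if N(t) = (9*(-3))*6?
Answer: 5993/15090 ≈ 0.39715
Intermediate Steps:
N(t) = -162 (N(t) = -27*6 = -162)
x(X) = 2*X² (x(X) = X*(2*X) = 2*X²)
(x(166) - 97063)/(N(278) - 105468) = (2*166² - 97063)/(-162 - 105468) = (2*27556 - 97063)/(-105630) = (55112 - 97063)*(-1/105630) = -41951*(-1/105630) = 5993/15090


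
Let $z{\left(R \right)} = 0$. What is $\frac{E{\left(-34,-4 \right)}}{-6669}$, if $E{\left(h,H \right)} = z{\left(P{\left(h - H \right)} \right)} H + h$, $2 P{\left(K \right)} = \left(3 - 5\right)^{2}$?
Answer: $\frac{34}{6669} \approx 0.0050982$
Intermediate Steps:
$P{\left(K \right)} = 2$ ($P{\left(K \right)} = \frac{\left(3 - 5\right)^{2}}{2} = \frac{\left(-2\right)^{2}}{2} = \frac{1}{2} \cdot 4 = 2$)
$E{\left(h,H \right)} = h$ ($E{\left(h,H \right)} = 0 H + h = 0 + h = h$)
$\frac{E{\left(-34,-4 \right)}}{-6669} = - \frac{34}{-6669} = \left(-34\right) \left(- \frac{1}{6669}\right) = \frac{34}{6669}$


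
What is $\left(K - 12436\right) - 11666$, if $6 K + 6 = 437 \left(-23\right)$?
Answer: $- \frac{154669}{6} \approx -25778.0$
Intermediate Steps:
$K = - \frac{10057}{6}$ ($K = -1 + \frac{437 \left(-23\right)}{6} = -1 + \frac{1}{6} \left(-10051\right) = -1 - \frac{10051}{6} = - \frac{10057}{6} \approx -1676.2$)
$\left(K - 12436\right) - 11666 = \left(- \frac{10057}{6} - 12436\right) - 11666 = - \frac{84673}{6} - 11666 = - \frac{154669}{6}$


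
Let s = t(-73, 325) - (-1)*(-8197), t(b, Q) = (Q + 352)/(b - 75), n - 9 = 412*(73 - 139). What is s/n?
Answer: 404611/1341028 ≈ 0.30172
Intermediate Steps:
n = -27183 (n = 9 + 412*(73 - 139) = 9 + 412*(-66) = 9 - 27192 = -27183)
t(b, Q) = (352 + Q)/(-75 + b)
s = -1213833/148 (s = (352 + 325)/(-75 - 73) - (-1)*(-8197) = 677/(-148) - 1*8197 = -1/148*677 - 8197 = -677/148 - 8197 = -1213833/148 ≈ -8201.6)
s/n = -1213833/148/(-27183) = -1213833/148*(-1/27183) = 404611/1341028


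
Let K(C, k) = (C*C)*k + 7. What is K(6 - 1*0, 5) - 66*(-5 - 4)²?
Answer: -5159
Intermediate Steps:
K(C, k) = 7 + k*C² (K(C, k) = C²*k + 7 = k*C² + 7 = 7 + k*C²)
K(6 - 1*0, 5) - 66*(-5 - 4)² = (7 + 5*(6 - 1*0)²) - 66*(-5 - 4)² = (7 + 5*(6 + 0)²) - 66*(-9)² = (7 + 5*6²) - 66*81 = (7 + 5*36) - 5346 = (7 + 180) - 5346 = 187 - 5346 = -5159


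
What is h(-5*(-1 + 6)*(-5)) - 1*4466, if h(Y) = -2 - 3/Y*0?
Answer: -4468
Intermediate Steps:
h(Y) = -2 (h(Y) = -2 + 0 = -2)
h(-5*(-1 + 6)*(-5)) - 1*4466 = -2 - 1*4466 = -2 - 4466 = -4468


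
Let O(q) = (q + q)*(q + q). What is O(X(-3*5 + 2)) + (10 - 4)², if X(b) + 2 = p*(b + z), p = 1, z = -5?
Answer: 1636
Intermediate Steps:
X(b) = -7 + b (X(b) = -2 + 1*(b - 5) = -2 + 1*(-5 + b) = -2 + (-5 + b) = -7 + b)
O(q) = 4*q² (O(q) = (2*q)*(2*q) = 4*q²)
O(X(-3*5 + 2)) + (10 - 4)² = 4*(-7 + (-3*5 + 2))² + (10 - 4)² = 4*(-7 + (-15 + 2))² + 6² = 4*(-7 - 13)² + 36 = 4*(-20)² + 36 = 4*400 + 36 = 1600 + 36 = 1636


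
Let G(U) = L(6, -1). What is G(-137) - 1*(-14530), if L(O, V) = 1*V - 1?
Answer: 14528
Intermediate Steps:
L(O, V) = -1 + V (L(O, V) = V - 1 = -1 + V)
G(U) = -2 (G(U) = -1 - 1 = -2)
G(-137) - 1*(-14530) = -2 - 1*(-14530) = -2 + 14530 = 14528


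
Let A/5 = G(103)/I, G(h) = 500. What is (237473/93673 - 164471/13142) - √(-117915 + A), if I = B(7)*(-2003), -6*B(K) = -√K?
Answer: -12285621817/1231050566 - I*√(23180726020515 + 210315000*√7)/14021 ≈ -9.9798 - 343.39*I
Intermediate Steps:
B(K) = √K/6 (B(K) = -(-1)*√K/6 = √K/6)
I = -2003*√7/6 (I = (√7/6)*(-2003) = -2003*√7/6 ≈ -883.24)
A = -15000*√7/14021 (A = 5*(500/((-2003*√7/6))) = 5*(500*(-6*√7/14021)) = 5*(-3000*√7/14021) = -15000*√7/14021 ≈ -2.8305)
(237473/93673 - 164471/13142) - √(-117915 + A) = (237473/93673 - 164471/13142) - √(-117915 - 15000*√7/14021) = -12285621817/1231050566 - √(-117915 - 15000*√7/14021)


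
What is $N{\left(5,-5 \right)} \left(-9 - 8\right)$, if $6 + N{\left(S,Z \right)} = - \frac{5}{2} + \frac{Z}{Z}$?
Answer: $\frac{255}{2} \approx 127.5$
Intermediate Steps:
$N{\left(S,Z \right)} = - \frac{15}{2}$ ($N{\left(S,Z \right)} = -6 + \left(- \frac{5}{2} + \frac{Z}{Z}\right) = -6 + \left(\left(-5\right) \frac{1}{2} + 1\right) = -6 + \left(- \frac{5}{2} + 1\right) = -6 - \frac{3}{2} = - \frac{15}{2}$)
$N{\left(5,-5 \right)} \left(-9 - 8\right) = - \frac{15 \left(-9 - 8\right)}{2} = \left(- \frac{15}{2}\right) \left(-17\right) = \frac{255}{2}$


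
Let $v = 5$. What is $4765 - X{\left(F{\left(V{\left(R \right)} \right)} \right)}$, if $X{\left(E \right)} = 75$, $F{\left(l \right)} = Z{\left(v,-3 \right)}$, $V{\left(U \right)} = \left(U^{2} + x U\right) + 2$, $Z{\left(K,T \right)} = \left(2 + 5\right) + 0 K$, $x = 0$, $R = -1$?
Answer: $4690$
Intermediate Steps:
$Z{\left(K,T \right)} = 7$ ($Z{\left(K,T \right)} = 7 + 0 = 7$)
$V{\left(U \right)} = 2 + U^{2}$ ($V{\left(U \right)} = \left(U^{2} + 0 U\right) + 2 = \left(U^{2} + 0\right) + 2 = U^{2} + 2 = 2 + U^{2}$)
$F{\left(l \right)} = 7$
$4765 - X{\left(F{\left(V{\left(R \right)} \right)} \right)} = 4765 - 75 = 4690$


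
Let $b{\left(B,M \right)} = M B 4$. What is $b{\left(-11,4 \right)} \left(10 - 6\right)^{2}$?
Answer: $-2816$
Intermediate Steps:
$b{\left(B,M \right)} = 4 B M$ ($b{\left(B,M \right)} = B M 4 = 4 B M$)
$b{\left(-11,4 \right)} \left(10 - 6\right)^{2} = 4 \left(-11\right) 4 \left(10 - 6\right)^{2} = - 176 \cdot 4^{2} = \left(-176\right) 16 = -2816$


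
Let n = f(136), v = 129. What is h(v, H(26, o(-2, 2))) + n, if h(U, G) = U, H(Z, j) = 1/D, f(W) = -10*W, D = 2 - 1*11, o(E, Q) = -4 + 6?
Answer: -1231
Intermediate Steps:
o(E, Q) = 2
D = -9 (D = 2 - 11 = -9)
n = -1360 (n = -10*136 = -1360)
H(Z, j) = -⅑ (H(Z, j) = 1/(-9) = -⅑)
h(v, H(26, o(-2, 2))) + n = 129 - 1360 = -1231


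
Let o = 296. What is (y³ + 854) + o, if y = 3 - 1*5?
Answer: 1142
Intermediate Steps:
y = -2 (y = 3 - 5 = -2)
(y³ + 854) + o = ((-2)³ + 854) + 296 = (-8 + 854) + 296 = 846 + 296 = 1142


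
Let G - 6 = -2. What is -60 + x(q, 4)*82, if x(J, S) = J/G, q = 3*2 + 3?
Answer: 249/2 ≈ 124.50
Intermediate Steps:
G = 4 (G = 6 - 2 = 4)
q = 9 (q = 6 + 3 = 9)
x(J, S) = J/4
-60 + x(q, 4)*82 = -60 + ((1/4)*9)*82 = -60 + (9/4)*82 = -60 + 369/2 = 249/2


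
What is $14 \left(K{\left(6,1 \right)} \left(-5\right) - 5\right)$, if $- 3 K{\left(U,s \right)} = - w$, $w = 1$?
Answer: $- \frac{280}{3} \approx -93.333$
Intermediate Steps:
$K{\left(U,s \right)} = \frac{1}{3}$ ($K{\left(U,s \right)} = - \frac{\left(-1\right) 1}{3} = \left(- \frac{1}{3}\right) \left(-1\right) = \frac{1}{3}$)
$14 \left(K{\left(6,1 \right)} \left(-5\right) - 5\right) = 14 \left(\frac{1}{3} \left(-5\right) - 5\right) = 14 \left(- \frac{5}{3} - 5\right) = 14 \left(- \frac{20}{3}\right) = - \frac{280}{3}$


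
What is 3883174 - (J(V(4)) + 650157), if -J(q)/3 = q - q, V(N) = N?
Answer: 3233017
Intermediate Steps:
J(q) = 0 (J(q) = -3*(q - q) = -3*0 = 0)
3883174 - (J(V(4)) + 650157) = 3883174 - (0 + 650157) = 3883174 - 1*650157 = 3883174 - 650157 = 3233017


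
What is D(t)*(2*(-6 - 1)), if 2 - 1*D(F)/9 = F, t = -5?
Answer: -882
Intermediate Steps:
D(F) = 18 - 9*F
D(t)*(2*(-6 - 1)) = (18 - 9*(-5))*(2*(-6 - 1)) = (18 + 45)*(2*(-7)) = 63*(-14) = -882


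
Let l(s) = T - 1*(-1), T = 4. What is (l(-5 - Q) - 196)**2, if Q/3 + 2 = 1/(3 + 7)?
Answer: 36481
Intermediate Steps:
Q = -57/10 (Q = -6 + 3/(3 + 7) = -6 + 3/10 = -57/10 ≈ -5.7000)
l(s) = 5 (l(s) = 4 - 1*(-1) = 4 + 1 = 5)
(l(-5 - Q) - 196)**2 = (5 - 196)**2 = (-191)**2 = 36481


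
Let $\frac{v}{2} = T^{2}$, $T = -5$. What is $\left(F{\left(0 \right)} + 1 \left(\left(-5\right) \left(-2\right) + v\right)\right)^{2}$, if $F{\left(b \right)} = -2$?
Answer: $3364$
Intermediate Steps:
$v = 50$ ($v = 2 \left(-5\right)^{2} = 2 \cdot 25 = 50$)
$\left(F{\left(0 \right)} + 1 \left(\left(-5\right) \left(-2\right) + v\right)\right)^{2} = \left(-2 + 1 \left(\left(-5\right) \left(-2\right) + 50\right)\right)^{2} = \left(-2 + 1 \left(10 + 50\right)\right)^{2} = \left(-2 + 1 \cdot 60\right)^{2} = \left(-2 + 60\right)^{2} = 58^{2} = 3364$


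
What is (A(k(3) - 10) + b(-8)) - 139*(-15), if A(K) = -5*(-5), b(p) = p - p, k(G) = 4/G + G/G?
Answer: 2110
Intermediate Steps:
k(G) = 1 + 4/G (k(G) = 4/G + 1 = 1 + 4/G)
b(p) = 0
A(K) = 25
(A(k(3) - 10) + b(-8)) - 139*(-15) = (25 + 0) - 139*(-15) = 25 + 2085 = 2110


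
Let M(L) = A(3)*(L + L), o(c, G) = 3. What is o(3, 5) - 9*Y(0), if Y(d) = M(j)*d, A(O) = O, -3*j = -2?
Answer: 3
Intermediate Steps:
j = ⅔ (j = -⅓*(-2) = ⅔ ≈ 0.66667)
M(L) = 6*L (M(L) = 3*(L + L) = 3*(2*L) = 6*L)
Y(d) = 4*d (Y(d) = (6*(⅔))*d = 4*d)
o(3, 5) - 9*Y(0) = 3 - 36*0 = 3 - 9*0 = 3 + 0 = 3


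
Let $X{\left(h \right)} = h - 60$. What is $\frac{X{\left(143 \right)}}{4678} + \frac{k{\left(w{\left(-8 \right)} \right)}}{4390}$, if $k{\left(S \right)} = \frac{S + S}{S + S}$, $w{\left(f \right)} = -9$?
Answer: $\frac{92262}{5134105} \approx 0.01797$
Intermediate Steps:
$k{\left(S \right)} = 1$ ($k{\left(S \right)} = \frac{2 S}{2 S} = 2 S \frac{1}{2 S} = 1$)
$X{\left(h \right)} = -60 + h$
$\frac{X{\left(143 \right)}}{4678} + \frac{k{\left(w{\left(-8 \right)} \right)}}{4390} = \frac{-60 + 143}{4678} + 1 \cdot \frac{1}{4390} = 83 \cdot \frac{1}{4678} + 1 \cdot \frac{1}{4390} = \frac{83}{4678} + \frac{1}{4390} = \frac{92262}{5134105}$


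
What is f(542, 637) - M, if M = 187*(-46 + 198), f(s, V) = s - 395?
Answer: -28277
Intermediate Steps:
f(s, V) = -395 + s
M = 28424 (M = 187*152 = 28424)
f(542, 637) - M = (-395 + 542) - 1*28424 = 147 - 28424 = -28277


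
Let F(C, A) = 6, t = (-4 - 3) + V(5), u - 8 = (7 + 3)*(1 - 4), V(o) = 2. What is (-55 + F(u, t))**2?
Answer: 2401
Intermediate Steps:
u = -22 (u = 8 + (7 + 3)*(1 - 4) = 8 + 10*(-3) = 8 - 30 = -22)
t = -5 (t = (-4 - 3) + 2 = -7 + 2 = -5)
(-55 + F(u, t))**2 = (-55 + 6)**2 = (-49)**2 = 2401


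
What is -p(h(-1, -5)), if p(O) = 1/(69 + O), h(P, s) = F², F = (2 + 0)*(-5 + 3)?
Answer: -1/85 ≈ -0.011765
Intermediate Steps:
F = -4 (F = 2*(-2) = -4)
h(P, s) = 16 (h(P, s) = (-4)² = 16)
-p(h(-1, -5)) = -1/(69 + 16) = -1/85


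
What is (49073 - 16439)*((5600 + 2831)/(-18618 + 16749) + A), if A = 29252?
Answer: 84947167578/89 ≈ 9.5446e+8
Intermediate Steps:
(49073 - 16439)*((5600 + 2831)/(-18618 + 16749) + A) = (49073 - 16439)*((5600 + 2831)/(-18618 + 16749) + 29252) = 32634*(8431/(-1869) + 29252) = 32634*(8431*(-1/1869) + 29252) = 32634*(-8431/1869 + 29252) = 32634*(54663557/1869) = 84947167578/89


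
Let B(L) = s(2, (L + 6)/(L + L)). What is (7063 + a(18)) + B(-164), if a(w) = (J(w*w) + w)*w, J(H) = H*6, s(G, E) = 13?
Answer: 42392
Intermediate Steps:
B(L) = 13
J(H) = 6*H
a(w) = w*(w + 6*w²) (a(w) = (6*(w*w) + w)*w = (6*w² + w)*w = (w + 6*w²)*w = w*(w + 6*w²))
(7063 + a(18)) + B(-164) = (7063 + 18²*(1 + 6*18)) + 13 = (7063 + 324*(1 + 108)) + 13 = (7063 + 324*109) + 13 = (7063 + 35316) + 13 = 42379 + 13 = 42392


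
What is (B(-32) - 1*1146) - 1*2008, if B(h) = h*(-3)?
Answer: -3058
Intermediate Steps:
B(h) = -3*h
(B(-32) - 1*1146) - 1*2008 = (-3*(-32) - 1*1146) - 1*2008 = (96 - 1146) - 2008 = -1050 - 2008 = -3058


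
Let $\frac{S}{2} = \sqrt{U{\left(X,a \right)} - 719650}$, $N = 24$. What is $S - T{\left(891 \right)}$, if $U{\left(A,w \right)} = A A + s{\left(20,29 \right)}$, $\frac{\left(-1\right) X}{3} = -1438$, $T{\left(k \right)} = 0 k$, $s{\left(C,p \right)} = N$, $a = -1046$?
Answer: $2 \sqrt{17890970} \approx 8459.5$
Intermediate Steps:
$s{\left(C,p \right)} = 24$
$T{\left(k \right)} = 0$
$X = 4314$ ($X = \left(-3\right) \left(-1438\right) = 4314$)
$U{\left(A,w \right)} = 24 + A^{2}$ ($U{\left(A,w \right)} = A A + 24 = A^{2} + 24 = 24 + A^{2}$)
$S = 2 \sqrt{17890970}$ ($S = 2 \sqrt{\left(24 + 4314^{2}\right) - 719650} = 2 \sqrt{\left(24 + 18610596\right) - 719650} = 2 \sqrt{18610620 - 719650} = 2 \sqrt{17890970} \approx 8459.5$)
$S - T{\left(891 \right)} = 2 \sqrt{17890970} - 0 = 2 \sqrt{17890970} + 0 = 2 \sqrt{17890970}$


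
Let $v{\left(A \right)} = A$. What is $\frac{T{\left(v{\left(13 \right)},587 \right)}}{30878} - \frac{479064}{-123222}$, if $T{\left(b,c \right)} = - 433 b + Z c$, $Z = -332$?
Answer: $- \frac{1652512449}{634141486} \approx -2.6059$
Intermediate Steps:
$T{\left(b,c \right)} = - 433 b - 332 c$
$\frac{T{\left(v{\left(13 \right)},587 \right)}}{30878} - \frac{479064}{-123222} = \frac{\left(-433\right) 13 - 194884}{30878} - \frac{479064}{-123222} = \left(-5629 - 194884\right) \frac{1}{30878} - - \frac{79844}{20537} = \left(-200513\right) \frac{1}{30878} + \frac{79844}{20537} = - \frac{200513}{30878} + \frac{79844}{20537} = - \frac{1652512449}{634141486}$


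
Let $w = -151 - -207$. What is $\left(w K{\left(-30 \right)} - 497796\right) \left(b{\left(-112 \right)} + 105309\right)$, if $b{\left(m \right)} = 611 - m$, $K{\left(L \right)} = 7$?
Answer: $-52740740928$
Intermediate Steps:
$w = 56$ ($w = -151 + 207 = 56$)
$\left(w K{\left(-30 \right)} - 497796\right) \left(b{\left(-112 \right)} + 105309\right) = \left(56 \cdot 7 - 497796\right) \left(\left(611 - -112\right) + 105309\right) = \left(392 - 497796\right) \left(\left(611 + 112\right) + 105309\right) = - 497404 \left(723 + 105309\right) = \left(-497404\right) 106032 = -52740740928$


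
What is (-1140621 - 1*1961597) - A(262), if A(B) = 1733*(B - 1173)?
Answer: -1523455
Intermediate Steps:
A(B) = -2032809 + 1733*B (A(B) = 1733*(-1173 + B) = -2032809 + 1733*B)
(-1140621 - 1*1961597) - A(262) = (-1140621 - 1*1961597) - (-2032809 + 1733*262) = (-1140621 - 1961597) - (-2032809 + 454046) = -3102218 - 1*(-1578763) = -3102218 + 1578763 = -1523455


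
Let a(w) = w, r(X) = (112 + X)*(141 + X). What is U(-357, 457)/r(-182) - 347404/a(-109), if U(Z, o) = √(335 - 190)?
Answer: 347404/109 + √145/2870 ≈ 3187.2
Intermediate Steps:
U(Z, o) = √145
U(-357, 457)/r(-182) - 347404/a(-109) = √145/(15792 + (-182)² + 253*(-182)) - 347404/(-109) = √145/(15792 + 33124 - 46046) - 347404*(-1/109) = √145/2870 + 347404/109 = 347404/109 + √145/2870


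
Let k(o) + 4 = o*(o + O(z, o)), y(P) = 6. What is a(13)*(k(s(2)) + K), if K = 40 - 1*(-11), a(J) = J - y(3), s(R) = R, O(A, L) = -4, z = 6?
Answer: 301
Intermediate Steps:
a(J) = -6 + J (a(J) = J - 1*6 = J - 6 = -6 + J)
k(o) = -4 + o*(-4 + o) (k(o) = -4 + o*(o - 4) = -4 + o*(-4 + o))
K = 51 (K = 40 + 11 = 51)
a(13)*(k(s(2)) + K) = (-6 + 13)*((-4 + 2² - 4*2) + 51) = 7*((-4 + 4 - 8) + 51) = 7*(-8 + 51) = 7*43 = 301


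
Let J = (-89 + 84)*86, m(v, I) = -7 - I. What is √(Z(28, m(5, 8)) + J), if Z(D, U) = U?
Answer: I*√445 ≈ 21.095*I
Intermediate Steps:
J = -430 (J = -5*86 = -430)
√(Z(28, m(5, 8)) + J) = √((-7 - 1*8) - 430) = √((-7 - 8) - 430) = √(-15 - 430) = √(-445) = I*√445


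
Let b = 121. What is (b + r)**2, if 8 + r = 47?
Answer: 25600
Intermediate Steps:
r = 39 (r = -8 + 47 = 39)
(b + r)**2 = (121 + 39)**2 = 160**2 = 25600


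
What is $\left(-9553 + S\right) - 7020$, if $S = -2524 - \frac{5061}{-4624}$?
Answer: $- \frac{88299467}{4624} \approx -19096.0$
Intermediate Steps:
$S = - \frac{11665915}{4624}$ ($S = -2524 - 5061 \left(- \frac{1}{4624}\right) = -2524 - - \frac{5061}{4624} = -2524 + \frac{5061}{4624} = - \frac{11665915}{4624} \approx -2522.9$)
$\left(-9553 + S\right) - 7020 = \left(-9553 - \frac{11665915}{4624}\right) - 7020 = - \frac{55838987}{4624} - 7020 = - \frac{88299467}{4624}$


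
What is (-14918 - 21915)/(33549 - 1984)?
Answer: -36833/31565 ≈ -1.1669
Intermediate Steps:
(-14918 - 21915)/(33549 - 1984) = -36833/31565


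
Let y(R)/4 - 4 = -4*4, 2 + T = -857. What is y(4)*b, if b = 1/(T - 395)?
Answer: 8/209 ≈ 0.038278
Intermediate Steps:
T = -859 (T = -2 - 857 = -859)
y(R) = -48 (y(R) = 16 + 4*(-4*4) = 16 + 4*(-16) = 16 - 64 = -48)
b = -1/1254 (b = 1/(-859 - 395) = 1/(-1254) = -1/1254 ≈ -0.00079745)
y(4)*b = -48*(-1/1254) = 8/209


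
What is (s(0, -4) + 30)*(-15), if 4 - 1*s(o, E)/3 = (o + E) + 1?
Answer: -765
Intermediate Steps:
s(o, E) = 9 - 3*E - 3*o (s(o, E) = 12 - 3*((o + E) + 1) = 12 - 3*((E + o) + 1) = 12 - 3*(1 + E + o) = 12 + (-3 - 3*E - 3*o) = 9 - 3*E - 3*o)
(s(0, -4) + 30)*(-15) = ((9 - 3*(-4) - 3*0) + 30)*(-15) = ((9 + 12 + 0) + 30)*(-15) = (21 + 30)*(-15) = 51*(-15) = -765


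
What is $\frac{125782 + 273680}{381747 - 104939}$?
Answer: $\frac{28533}{19772} \approx 1.4431$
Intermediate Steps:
$\frac{125782 + 273680}{381747 - 104939} = \frac{399462}{276808} = 399462 \cdot \frac{1}{276808} = \frac{28533}{19772}$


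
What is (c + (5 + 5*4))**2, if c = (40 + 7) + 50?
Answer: 14884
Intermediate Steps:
c = 97 (c = 47 + 50 = 97)
(c + (5 + 5*4))**2 = (97 + (5 + 5*4))**2 = (97 + (5 + 20))**2 = (97 + 25)**2 = 122**2 = 14884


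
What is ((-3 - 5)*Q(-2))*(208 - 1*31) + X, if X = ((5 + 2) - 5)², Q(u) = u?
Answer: 2836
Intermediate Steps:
X = 4 (X = (7 - 5)² = 2² = 4)
((-3 - 5)*Q(-2))*(208 - 1*31) + X = ((-3 - 5)*(-2))*(208 - 1*31) + 4 = (-8*(-2))*(208 - 31) + 4 = 16*177 + 4 = 2832 + 4 = 2836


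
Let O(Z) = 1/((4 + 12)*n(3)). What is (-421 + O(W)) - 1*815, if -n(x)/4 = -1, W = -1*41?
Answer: -79103/64 ≈ -1236.0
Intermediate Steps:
W = -41
n(x) = 4 (n(x) = -4*(-1) = 4)
O(Z) = 1/64 (O(Z) = 1/((4 + 12)*4) = (¼)/16 = (1/16)*(¼) = 1/64)
(-421 + O(W)) - 1*815 = (-421 + 1/64) - 1*815 = -26943/64 - 815 = -79103/64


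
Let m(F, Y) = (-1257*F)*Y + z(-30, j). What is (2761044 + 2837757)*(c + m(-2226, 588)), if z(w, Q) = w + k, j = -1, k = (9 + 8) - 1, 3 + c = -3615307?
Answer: 9191310248586492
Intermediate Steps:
c = -3615310 (c = -3 - 3615307 = -3615310)
k = 16 (k = 17 - 1 = 16)
z(w, Q) = 16 + w (z(w, Q) = w + 16 = 16 + w)
m(F, Y) = -14 - 1257*F*Y (m(F, Y) = (-1257*F)*Y + (16 - 30) = -1257*F*Y - 14 = -14 - 1257*F*Y)
(2761044 + 2837757)*(c + m(-2226, 588)) = (2761044 + 2837757)*(-3615310 + (-14 - 1257*(-2226)*588)) = 5598801*(-3615310 + (-14 + 1645272216)) = 5598801*(-3615310 + 1645272202) = 5598801*1641656892 = 9191310248586492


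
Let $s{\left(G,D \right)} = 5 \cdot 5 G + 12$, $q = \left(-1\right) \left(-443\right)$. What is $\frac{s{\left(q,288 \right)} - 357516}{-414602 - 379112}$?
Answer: $\frac{346429}{793714} \approx 0.43647$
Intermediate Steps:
$q = 443$
$s{\left(G,D \right)} = 12 + 25 G$ ($s{\left(G,D \right)} = 25 G + 12 = 12 + 25 G$)
$\frac{s{\left(q,288 \right)} - 357516}{-414602 - 379112} = \frac{\left(12 + 25 \cdot 443\right) - 357516}{-414602 - 379112} = \frac{\left(12 + 11075\right) - 357516}{-793714} = \left(11087 - 357516\right) \left(- \frac{1}{793714}\right) = \left(-346429\right) \left(- \frac{1}{793714}\right) = \frac{346429}{793714}$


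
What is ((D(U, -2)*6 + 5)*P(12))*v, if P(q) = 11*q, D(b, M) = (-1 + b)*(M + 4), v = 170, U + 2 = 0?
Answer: -695640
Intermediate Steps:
U = -2 (U = -2 + 0 = -2)
D(b, M) = (-1 + b)*(4 + M)
((D(U, -2)*6 + 5)*P(12))*v = (((-4 - 1*(-2) + 4*(-2) - 2*(-2))*6 + 5)*(11*12))*170 = (((-4 + 2 - 8 + 4)*6 + 5)*132)*170 = ((-6*6 + 5)*132)*170 = ((-36 + 5)*132)*170 = -31*132*170 = -4092*170 = -695640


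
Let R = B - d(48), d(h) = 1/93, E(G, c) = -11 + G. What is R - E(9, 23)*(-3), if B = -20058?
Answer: -1865953/93 ≈ -20064.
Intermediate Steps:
d(h) = 1/93
R = -1865395/93 (R = -20058 - 1*1/93 = -20058 - 1/93 = -1865395/93 ≈ -20058.)
R - E(9, 23)*(-3) = -1865395/93 - (-11 + 9)*(-3) = -1865395/93 - (-2)*(-3) = -1865395/93 - 1*6 = -1865395/93 - 6 = -1865953/93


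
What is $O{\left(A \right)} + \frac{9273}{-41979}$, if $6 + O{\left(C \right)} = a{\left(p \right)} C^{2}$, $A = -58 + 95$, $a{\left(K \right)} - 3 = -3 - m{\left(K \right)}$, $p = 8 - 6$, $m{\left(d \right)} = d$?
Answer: $- \frac{38399883}{13993} \approx -2744.2$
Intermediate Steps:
$p = 2$ ($p = 8 - 6 = 2$)
$a{\left(K \right)} = - K$ ($a{\left(K \right)} = 3 - \left(3 + K\right) = - K$)
$A = 37$
$O{\left(C \right)} = -6 - 2 C^{2}$ ($O{\left(C \right)} = -6 + \left(-1\right) 2 C^{2} = -6 - 2 C^{2}$)
$O{\left(A \right)} + \frac{9273}{-41979} = \left(-6 - 2 \cdot 37^{2}\right) + \frac{9273}{-41979} = \left(-6 - 2738\right) + 9273 \left(- \frac{1}{41979}\right) = \left(-6 - 2738\right) - \frac{3091}{13993} = -2744 - \frac{3091}{13993} = - \frac{38399883}{13993}$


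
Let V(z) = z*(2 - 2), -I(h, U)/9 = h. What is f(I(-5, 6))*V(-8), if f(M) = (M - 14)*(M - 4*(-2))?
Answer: 0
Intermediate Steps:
I(h, U) = -9*h
f(M) = (-14 + M)*(8 + M) (f(M) = (-14 + M)*(M + 8) = (-14 + M)*(8 + M))
V(z) = 0 (V(z) = z*0 = 0)
f(I(-5, 6))*V(-8) = (-112 + (-9*(-5))² - (-54)*(-5))*0 = (-112 + 45² - 6*45)*0 = (-112 + 2025 - 270)*0 = 1643*0 = 0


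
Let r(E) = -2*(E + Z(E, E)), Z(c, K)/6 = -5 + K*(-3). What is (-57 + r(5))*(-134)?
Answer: -23182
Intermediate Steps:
Z(c, K) = -30 - 18*K (Z(c, K) = 6*(-5 + K*(-3)) = 6*(-5 - 3*K) = -30 - 18*K)
r(E) = 60 + 34*E (r(E) = -2*(E + (-30 - 18*E)) = -2*(-30 - 17*E) = 60 + 34*E)
(-57 + r(5))*(-134) = (-57 + (60 + 34*5))*(-134) = (-57 + (60 + 170))*(-134) = (-57 + 230)*(-134) = 173*(-134) = -23182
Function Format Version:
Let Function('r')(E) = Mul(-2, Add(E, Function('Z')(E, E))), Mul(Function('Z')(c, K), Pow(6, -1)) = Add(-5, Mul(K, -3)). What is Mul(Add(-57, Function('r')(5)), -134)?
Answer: -23182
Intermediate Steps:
Function('Z')(c, K) = Add(-30, Mul(-18, K)) (Function('Z')(c, K) = Mul(6, Add(-5, Mul(K, -3))) = Mul(6, Add(-5, Mul(-3, K))) = Add(-30, Mul(-18, K)))
Function('r')(E) = Add(60, Mul(34, E)) (Function('r')(E) = Mul(-2, Add(E, Add(-30, Mul(-18, E)))) = Mul(-2, Add(-30, Mul(-17, E))) = Add(60, Mul(34, E)))
Mul(Add(-57, Function('r')(5)), -134) = Mul(Add(-57, Add(60, Mul(34, 5))), -134) = Mul(Add(-57, Add(60, 170)), -134) = Mul(Add(-57, 230), -134) = Mul(173, -134) = -23182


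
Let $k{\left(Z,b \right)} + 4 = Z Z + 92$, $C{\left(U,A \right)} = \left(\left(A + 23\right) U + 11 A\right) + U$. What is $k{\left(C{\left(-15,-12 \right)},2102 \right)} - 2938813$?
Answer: $-2841381$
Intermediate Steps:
$C{\left(U,A \right)} = U + 11 A + U \left(23 + A\right)$ ($C{\left(U,A \right)} = \left(\left(23 + A\right) U + 11 A\right) + U = \left(U \left(23 + A\right) + 11 A\right) + U = \left(11 A + U \left(23 + A\right)\right) + U = U + 11 A + U \left(23 + A\right)$)
$k{\left(Z,b \right)} = 88 + Z^{2}$ ($k{\left(Z,b \right)} = -4 + \left(Z Z + 92\right) = -4 + \left(Z^{2} + 92\right) = -4 + \left(92 + Z^{2}\right) = 88 + Z^{2}$)
$k{\left(C{\left(-15,-12 \right)},2102 \right)} - 2938813 = \left(88 + \left(11 \left(-12\right) + 24 \left(-15\right) - -180\right)^{2}\right) - 2938813 = \left(88 + \left(-132 - 360 + 180\right)^{2}\right) - 2938813 = \left(88 + \left(-312\right)^{2}\right) - 2938813 = \left(88 + 97344\right) - 2938813 = 97432 - 2938813 = -2841381$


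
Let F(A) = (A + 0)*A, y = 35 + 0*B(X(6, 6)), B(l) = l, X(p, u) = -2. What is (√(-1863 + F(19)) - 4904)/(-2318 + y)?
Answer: 4904/2283 - I*√1502/2283 ≈ 2.1481 - 0.016976*I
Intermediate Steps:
y = 35 (y = 35 + 0*(-2) = 35 + 0 = 35)
F(A) = A² (F(A) = A*A = A²)
(√(-1863 + F(19)) - 4904)/(-2318 + y) = (√(-1863 + 19²) - 4904)/(-2318 + 35) = (√(-1863 + 361) - 4904)/(-2283) = (√(-1502) - 4904)*(-1/2283) = (I*√1502 - 4904)*(-1/2283) = (-4904 + I*√1502)*(-1/2283) = 4904/2283 - I*√1502/2283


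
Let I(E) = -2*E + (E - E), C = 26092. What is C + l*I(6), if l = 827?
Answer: 16168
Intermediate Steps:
I(E) = -2*E (I(E) = -2*E + 0 = -2*E)
C + l*I(6) = 26092 + 827*(-2*6) = 26092 + 827*(-12) = 26092 - 9924 = 16168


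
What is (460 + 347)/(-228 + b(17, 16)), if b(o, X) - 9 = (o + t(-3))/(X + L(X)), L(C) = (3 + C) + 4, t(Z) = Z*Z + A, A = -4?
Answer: -31473/8519 ≈ -3.6944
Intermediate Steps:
t(Z) = -4 + Z² (t(Z) = Z*Z - 4 = Z² - 4 = -4 + Z²)
L(C) = 7 + C
b(o, X) = 9 + (5 + o)/(7 + 2*X) (b(o, X) = 9 + (o + (-4 + (-3)²))/(X + (7 + X)) = 9 + (o + (-4 + 9))/(7 + 2*X) = 9 + (o + 5)/(7 + 2*X) = 9 + (5 + o)/(7 + 2*X))
(460 + 347)/(-228 + b(17, 16)) = (460 + 347)/(-228 + (68 + 17 + 18*16)/(7 + 2*16)) = 807/(-228 + (68 + 17 + 288)/(7 + 32)) = 807/(-228 + 373/39) = 807/(-8519/39) = 807*(-39/8519) = -31473/8519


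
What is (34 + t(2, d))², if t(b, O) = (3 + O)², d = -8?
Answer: 3481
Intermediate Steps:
(34 + t(2, d))² = (34 + (3 - 8)²)² = (34 + (-5)²)² = (34 + 25)² = 59² = 3481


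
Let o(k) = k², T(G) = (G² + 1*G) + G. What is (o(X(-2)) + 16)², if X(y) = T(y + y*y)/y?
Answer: 1024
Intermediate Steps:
T(G) = G² + 2*G (T(G) = (G² + G) + G = (G + G²) + G = G² + 2*G)
X(y) = (y + y²)*(2 + y + y²)/y (X(y) = ((y + y*y)*(2 + (y + y*y)))/y = ((y + y²)*(2 + (y + y²)))/y = ((y + y²)*(2 + y + y²))/y = (y + y²)*(2 + y + y²)/y)
(o(X(-2)) + 16)² = (((1 - 2)*(2 - 2*(1 - 2)))² + 16)² = ((-(2 - 2*(-1)))² + 16)² = ((-(2 + 2))² + 16)² = ((-1*4)² + 16)² = ((-4)² + 16)² = (16 + 16)² = 32² = 1024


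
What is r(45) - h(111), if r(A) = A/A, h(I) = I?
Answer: -110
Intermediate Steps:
r(A) = 1
r(45) - h(111) = 1 - 1*111 = 1 - 111 = -110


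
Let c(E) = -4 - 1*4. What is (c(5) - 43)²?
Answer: 2601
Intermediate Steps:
c(E) = -8 (c(E) = -4 - 4 = -8)
(c(5) - 43)² = (-8 - 43)² = (-51)² = 2601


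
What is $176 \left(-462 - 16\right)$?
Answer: $-84128$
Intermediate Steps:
$176 \left(-462 - 16\right) = 176 \left(-478\right) = -84128$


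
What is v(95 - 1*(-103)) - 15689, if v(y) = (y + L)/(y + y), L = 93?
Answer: -2070851/132 ≈ -15688.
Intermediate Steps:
v(y) = (93 + y)/(2*y) (v(y) = (y + 93)/(y + y) = (93 + y)/((2*y)) = (93 + y)*(1/(2*y)) = (93 + y)/(2*y))
v(95 - 1*(-103)) - 15689 = (93 + (95 - 1*(-103)))/(2*(95 - 1*(-103))) - 15689 = (93 + (95 + 103))/(2*(95 + 103)) - 15689 = (1/2)*(93 + 198)/198 - 15689 = (1/2)*(1/198)*291 - 15689 = 97/132 - 15689 = -2070851/132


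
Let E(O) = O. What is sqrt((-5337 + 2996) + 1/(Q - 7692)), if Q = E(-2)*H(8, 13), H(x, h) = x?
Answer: I*sqrt(34771614683)/3854 ≈ 48.384*I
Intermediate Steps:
Q = -16 (Q = -2*8 = -16)
sqrt((-5337 + 2996) + 1/(Q - 7692)) = sqrt((-5337 + 2996) + 1/(-16 - 7692)) = sqrt(-2341 + 1/(-7708)) = sqrt(-2341 - 1/7708) = sqrt(-18044429/7708) = I*sqrt(34771614683)/3854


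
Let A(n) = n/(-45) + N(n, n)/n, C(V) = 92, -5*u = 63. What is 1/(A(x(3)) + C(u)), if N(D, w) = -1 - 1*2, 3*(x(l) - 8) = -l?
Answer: 315/28796 ≈ 0.010939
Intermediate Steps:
u = -63/5 (u = -⅕*63 = -63/5 ≈ -12.600)
x(l) = 8 - l/3 (x(l) = 8 + (-l)/3 = 8 - l/3)
N(D, w) = -3 (N(D, w) = -1 - 2 = -3)
A(n) = -3/n - n/45 (A(n) = n/(-45) - 3/n = n*(-1/45) - 3/n = -n/45 - 3/n = -3/n - n/45)
1/(A(x(3)) + C(u)) = 1/((-3/(8 - ⅓*3) - (8 - ⅓*3)/45) + 92) = 1/((-3/(8 - 1) - (8 - 1)/45) + 92) = 1/((-3/7 - 1/45*7) + 92) = 1/((-3*⅐ - 7/45) + 92) = 1/((-3/7 - 7/45) + 92) = 1/(-184/315 + 92) = 1/(28796/315) = 315/28796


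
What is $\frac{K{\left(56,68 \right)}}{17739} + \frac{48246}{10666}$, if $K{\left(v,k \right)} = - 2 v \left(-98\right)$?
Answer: $\frac{486452905}{94602087} \approx 5.1421$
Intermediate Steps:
$K{\left(v,k \right)} = 196 v$
$\frac{K{\left(56,68 \right)}}{17739} + \frac{48246}{10666} = \frac{196 \cdot 56}{17739} + \frac{48246}{10666} = 10976 \cdot \frac{1}{17739} + 48246 \cdot \frac{1}{10666} = \frac{10976}{17739} + \frac{24123}{5333} = \frac{486452905}{94602087}$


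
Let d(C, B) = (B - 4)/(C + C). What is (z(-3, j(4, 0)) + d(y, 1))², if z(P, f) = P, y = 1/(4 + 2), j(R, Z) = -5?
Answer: 144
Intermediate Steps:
y = ⅙ (y = 1/6 = ⅙ ≈ 0.16667)
d(C, B) = (-4 + B)/(2*C) (d(C, B) = (-4 + B)/((2*C)) = (-4 + B)*(1/(2*C)) = (-4 + B)/(2*C))
(z(-3, j(4, 0)) + d(y, 1))² = (-3 + (-4 + 1)/(2*(⅙)))² = (-3 + (½)*6*(-3))² = (-3 - 9)² = (-12)² = 144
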